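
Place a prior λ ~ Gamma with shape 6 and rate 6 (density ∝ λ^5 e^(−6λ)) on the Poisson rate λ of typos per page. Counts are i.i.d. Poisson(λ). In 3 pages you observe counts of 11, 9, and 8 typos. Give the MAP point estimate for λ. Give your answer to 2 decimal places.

λ̂_MAP = 3.67

Σxᵢ = 11+9+8 = 28, with n = 3.
Posterior ∝ λ^5e^(−6λ) · λ^28e^(−3λ) = λ^33e^(−9λ), i.e. Gamma(shape=34, rate=9).
The mode of a Gamma(a, b) with a ≥ 1 (shape–rate) is (a−1)/b = 33/9 ≈ 3.67.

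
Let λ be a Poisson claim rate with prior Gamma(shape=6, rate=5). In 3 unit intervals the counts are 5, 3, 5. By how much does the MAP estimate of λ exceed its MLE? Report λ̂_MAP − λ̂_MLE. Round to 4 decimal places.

MAP − MLE = -2.0833

Σxᵢ = 13. Posterior is Gamma(19, 8); MAP = (19−1)/8 = 18/8 ≈ 2.25000.
MLE = x̄ = 13/3 ≈ 4.33333.
Difference = 18/8 − 13/3 = -25/12 ≈ -2.0833.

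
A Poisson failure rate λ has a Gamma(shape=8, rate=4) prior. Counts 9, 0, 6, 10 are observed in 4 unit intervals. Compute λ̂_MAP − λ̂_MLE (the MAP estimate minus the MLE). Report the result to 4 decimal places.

Σxᵢ = 25. Posterior is Gamma(33, 8); MAP = (33−1)/8 = 32/8 ≈ 4.00000.
MLE = x̄ = 25/4 ≈ 6.25000.
Difference = 32/8 − 25/4 = -9/4 ≈ -2.2500.

MAP − MLE = -2.2500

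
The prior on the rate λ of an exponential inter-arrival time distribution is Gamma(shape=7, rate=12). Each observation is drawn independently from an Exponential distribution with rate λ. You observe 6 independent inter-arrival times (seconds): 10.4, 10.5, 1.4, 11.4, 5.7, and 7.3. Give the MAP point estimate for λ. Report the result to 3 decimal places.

λ̂_MAP = 0.204

The Exponential(rate=λ) likelihood is ∝ λ^n e^(−λΣtᵢ). Here n = 6 and Σtᵢ = 10.4 + 10.5 + 1.4 + 11.4 + 5.7 + 7.3 = 46.7.
Posterior ∝ λ^6e^(−12λ) · λ^6e^(−46.7λ) = λ^12e^(−58.7λ), i.e. Gamma(13, 58.7).
Mode = (a−1)/b = 12/58.7 ≈ 0.204.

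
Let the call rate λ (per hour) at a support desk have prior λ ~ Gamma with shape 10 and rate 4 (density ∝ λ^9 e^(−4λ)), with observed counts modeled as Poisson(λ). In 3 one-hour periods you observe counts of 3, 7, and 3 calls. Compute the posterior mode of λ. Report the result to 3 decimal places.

Σxᵢ = 3+7+3 = 13, with n = 3.
Posterior ∝ λ^9e^(−4λ) · λ^13e^(−3λ) = λ^22e^(−7λ), i.e. Gamma(shape=23, rate=7).
The mode of a Gamma(a, b) with a ≥ 1 (shape–rate) is (a−1)/b = 22/7 ≈ 3.143.

λ̂_MAP = 3.143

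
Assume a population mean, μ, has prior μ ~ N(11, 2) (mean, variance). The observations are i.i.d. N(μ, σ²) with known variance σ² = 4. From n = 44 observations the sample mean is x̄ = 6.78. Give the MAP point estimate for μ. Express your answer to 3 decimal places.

μ̂_MAP = 6.963

n = 44, x̄ = 6.78.
For a Normal prior and Normal likelihood with known variance, the posterior is Normal; its mode equals its mean, the precision-weighted average.
Prior precision 1/σ₀² = 1/2 = 0.5; data precision n/σ² = 44/4 = 11.
μ̂ = (0.5·11 + 11·6.78) / (0.5 + 11) = 80.08/11.5 = 4004/575 ≈ 6.963.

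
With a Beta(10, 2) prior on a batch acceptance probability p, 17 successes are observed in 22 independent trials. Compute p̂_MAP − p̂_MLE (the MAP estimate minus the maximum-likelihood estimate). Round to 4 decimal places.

MAP − MLE = 0.0398

Posterior is Beta(27, 7); MAP = (27−1)/(34−2) = 26/32 ≈ 0.81250.
MLE ignores the prior: p̂_MLE = k/n = 17/22 ≈ 0.77273.
Difference = 26/32 − 17/22 = 7/176 ≈ 0.0398.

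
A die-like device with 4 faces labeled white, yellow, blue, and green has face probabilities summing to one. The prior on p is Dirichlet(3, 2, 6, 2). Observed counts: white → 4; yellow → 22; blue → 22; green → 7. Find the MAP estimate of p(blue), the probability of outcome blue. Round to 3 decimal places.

MAP estimate of p(blue) = 0.422

The posterior is Dirichlet(αᵢ + nᵢ) = Dirichlet(7, 24, 28, 9).
For a Dirichlet(a₁,…,a_K) with all aᵢ > 1, the mode has j-th component (aⱼ − 1)/(Σaᵢ − K).
Here Σaᵢ = 68 and K = 4, so p(blue) = (28 − 1)/(68 − 4) = 27/64 ≈ 0.422.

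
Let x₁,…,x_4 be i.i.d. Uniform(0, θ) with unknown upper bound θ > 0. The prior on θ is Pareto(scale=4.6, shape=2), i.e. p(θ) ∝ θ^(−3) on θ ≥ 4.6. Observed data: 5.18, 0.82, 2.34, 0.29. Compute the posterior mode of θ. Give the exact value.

The Uniform(0, θ) likelihood is θ^(−n) for θ ≥ max(xᵢ), zero otherwise. Here max(xᵢ) = 5.18.
Posterior ∝ θ^(−3) · θ^(−4) = θ^(−7) on θ ≥ max(4.6, 5.18) = 5.18.
This density is strictly decreasing in θ, so the posterior mode lies at the lower boundary of the support.

θ̂_MAP = 5.18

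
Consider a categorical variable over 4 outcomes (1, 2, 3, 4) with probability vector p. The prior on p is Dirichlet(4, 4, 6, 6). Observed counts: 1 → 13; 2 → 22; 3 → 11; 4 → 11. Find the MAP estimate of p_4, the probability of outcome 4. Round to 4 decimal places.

The posterior is Dirichlet(αᵢ + nᵢ) = Dirichlet(17, 26, 17, 17).
For a Dirichlet(a₁,…,a_K) with all aᵢ > 1, the mode has j-th component (aⱼ − 1)/(Σaᵢ − K).
Here Σaᵢ = 77 and K = 4, so p_4 = (17 − 1)/(77 − 4) = 16/73 ≈ 0.2192.

MAP estimate: 0.2192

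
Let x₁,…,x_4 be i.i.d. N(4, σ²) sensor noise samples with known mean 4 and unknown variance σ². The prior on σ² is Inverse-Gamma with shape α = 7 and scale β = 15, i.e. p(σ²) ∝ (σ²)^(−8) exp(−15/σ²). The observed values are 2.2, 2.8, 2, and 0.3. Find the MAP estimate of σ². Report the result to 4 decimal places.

σ̂²_MAP = 2.6185

Sum of squared deviations about the known mean: SS = (2.2−4)² + (2.8−4)² + (2−4)² + (0.3−4)² = 22.37.
The Normal likelihood contributes (σ²)^(−n/2) exp(−SS/(2σ²)), so the posterior is Inverse-Gamma(α + n/2, β + SS/2) = Inverse-Gamma(9, 26.185).
The mode of Inverse-Gamma(a, b) is b/(a+1) = 26.185/10 ≈ 2.6185.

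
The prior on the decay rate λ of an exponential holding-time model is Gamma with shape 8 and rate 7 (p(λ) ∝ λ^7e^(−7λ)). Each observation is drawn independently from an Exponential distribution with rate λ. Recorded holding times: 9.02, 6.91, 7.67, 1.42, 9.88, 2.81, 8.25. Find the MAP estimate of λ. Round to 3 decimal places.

The Exponential(rate=λ) likelihood is ∝ λ^n e^(−λΣtᵢ). Here n = 7 and Σtᵢ = 9.02 + 6.91 + 7.67 + 1.42 + 9.88 + 2.81 + 8.25 = 45.96.
Posterior ∝ λ^7e^(−7λ) · λ^7e^(−45.96λ) = λ^14e^(−52.96λ), i.e. Gamma(15, 52.96).
Mode = (a−1)/b = 14/52.96 ≈ 0.264.

λ̂_MAP = 0.264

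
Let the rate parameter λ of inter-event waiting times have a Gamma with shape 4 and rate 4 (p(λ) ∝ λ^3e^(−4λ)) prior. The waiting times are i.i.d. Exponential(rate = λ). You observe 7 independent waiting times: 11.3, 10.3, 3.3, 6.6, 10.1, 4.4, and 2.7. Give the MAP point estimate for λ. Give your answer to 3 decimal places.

λ̂_MAP = 0.190

The Exponential(rate=λ) likelihood is ∝ λ^n e^(−λΣtᵢ). Here n = 7 and Σtᵢ = 11.3 + 10.3 + 3.3 + 6.6 + 10.1 + 4.4 + 2.7 = 48.7.
Posterior ∝ λ^3e^(−4λ) · λ^7e^(−48.7λ) = λ^10e^(−52.7λ), i.e. Gamma(11, 52.7).
Mode = (a−1)/b = 10/52.7 ≈ 0.190.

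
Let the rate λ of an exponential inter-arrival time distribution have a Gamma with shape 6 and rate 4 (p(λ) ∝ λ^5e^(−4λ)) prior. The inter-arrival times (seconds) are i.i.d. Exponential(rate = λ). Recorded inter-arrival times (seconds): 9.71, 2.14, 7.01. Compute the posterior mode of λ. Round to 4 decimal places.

The Exponential(rate=λ) likelihood is ∝ λ^n e^(−λΣtᵢ). Here n = 3 and Σtᵢ = 9.71 + 2.14 + 7.01 = 18.86.
Posterior ∝ λ^5e^(−4λ) · λ^3e^(−18.86λ) = λ^8e^(−22.86λ), i.e. Gamma(9, 22.86).
Mode = (a−1)/b = 8/22.86 ≈ 0.3500.

λ̂_MAP = 0.3500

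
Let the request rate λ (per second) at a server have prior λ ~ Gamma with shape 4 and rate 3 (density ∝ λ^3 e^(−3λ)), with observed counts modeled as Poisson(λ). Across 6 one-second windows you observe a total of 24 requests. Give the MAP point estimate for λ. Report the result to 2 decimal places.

Σxᵢ = 24, n = 6.
Posterior ∝ λ^3e^(−3λ) · λ^24e^(−6λ) = λ^27e^(−9λ), i.e. Gamma(shape=28, rate=9).
The mode of a Gamma(a, b) with a ≥ 1 (shape–rate) is (a−1)/b = 27/9 ≈ 3.00.

λ̂_MAP = 3.00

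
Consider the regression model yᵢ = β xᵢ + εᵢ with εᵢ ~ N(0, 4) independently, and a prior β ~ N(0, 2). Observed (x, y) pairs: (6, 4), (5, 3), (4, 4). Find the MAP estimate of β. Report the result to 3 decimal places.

log p(β | y) = −Σ(yᵢ − βxᵢ)²/(2·4) − β²/(2·2) + const.
Setting the derivative to zero: Σxᵢ(yᵢ − βxᵢ)/4 − β/2 = 0, so β = Σxᵢyᵢ / (Σxᵢ² + σ²/τ²).
Σxᵢyᵢ = 6·4 + 5·3 + 4·4 = 55; Σxᵢ² = 77; σ²/τ² = 2.
β̂_MAP = 55 / (77 + 2) = 55/79 ≈ 0.696.

β̂_MAP = 0.696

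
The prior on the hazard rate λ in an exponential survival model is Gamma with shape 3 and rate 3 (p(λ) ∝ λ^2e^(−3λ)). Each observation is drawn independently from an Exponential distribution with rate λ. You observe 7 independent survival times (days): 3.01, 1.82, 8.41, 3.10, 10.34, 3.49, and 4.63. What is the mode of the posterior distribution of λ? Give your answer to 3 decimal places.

The Exponential(rate=λ) likelihood is ∝ λ^n e^(−λΣtᵢ). Here n = 7 and Σtᵢ = 3.01 + 1.82 + 8.41 + 3.10 + 10.34 + 3.49 + 4.63 = 34.80.
Posterior ∝ λ^2e^(−3λ) · λ^7e^(−34.80λ) = λ^9e^(−37.80λ), i.e. Gamma(10, 37.80).
Mode = (a−1)/b = 9/37.80 ≈ 0.238.

λ̂_MAP = 0.238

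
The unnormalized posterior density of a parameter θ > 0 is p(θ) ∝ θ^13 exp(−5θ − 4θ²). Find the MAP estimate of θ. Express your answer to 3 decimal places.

ℓ'(θ) = 13/θ − 5 − 8θ. Setting this to zero and multiplying by θ: 8θ² + 5θ − 13 = 0.
θ = (−5 + √(5² + 4·8·13)) / (2·8) = (−5 + √441) / 16 = (−5 + 21)/16 = 1.
ℓ''(θ) = −13/θ² − 8 < 0, confirming a maximum.

θ̂_MAP = 1.000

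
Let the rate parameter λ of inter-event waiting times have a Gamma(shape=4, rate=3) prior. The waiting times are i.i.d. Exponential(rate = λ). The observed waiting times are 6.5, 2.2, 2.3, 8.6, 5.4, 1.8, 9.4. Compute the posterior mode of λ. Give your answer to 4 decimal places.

λ̂_MAP = 0.2551

The Exponential(rate=λ) likelihood is ∝ λ^n e^(−λΣtᵢ). Here n = 7 and Σtᵢ = 6.5 + 2.2 + 2.3 + 8.6 + 5.4 + 1.8 + 9.4 = 36.2.
Posterior ∝ λ^3e^(−3λ) · λ^7e^(−36.2λ) = λ^10e^(−39.2λ), i.e. Gamma(11, 39.2).
Mode = (a−1)/b = 10/39.2 ≈ 0.2551.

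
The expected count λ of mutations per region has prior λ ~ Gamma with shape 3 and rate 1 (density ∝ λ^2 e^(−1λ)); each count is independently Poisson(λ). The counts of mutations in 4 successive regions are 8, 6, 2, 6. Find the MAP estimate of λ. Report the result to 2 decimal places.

Σxᵢ = 8+6+2+6 = 22, with n = 4.
Posterior ∝ λ^2e^(−1λ) · λ^22e^(−4λ) = λ^24e^(−5λ), i.e. Gamma(shape=25, rate=5).
The mode of a Gamma(a, b) with a ≥ 1 (shape–rate) is (a−1)/b = 24/5 ≈ 4.80.

λ̂_MAP = 4.80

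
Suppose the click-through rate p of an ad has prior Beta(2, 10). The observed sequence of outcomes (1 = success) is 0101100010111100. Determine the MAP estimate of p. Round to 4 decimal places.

p̂_MAP = 0.3462

Prior: Beta(2, 10).
Data: 8 successes in 16 trials (from the sequence). The binomial likelihood contributes p^8(1−p)^8, so the posterior is Beta(2+8, 10+8) = Beta(10, 18).
For Beta(a, b) with a, b > 1 the mode is (a−1)/(a+b−2) = 9/26 ≈ 0.3462.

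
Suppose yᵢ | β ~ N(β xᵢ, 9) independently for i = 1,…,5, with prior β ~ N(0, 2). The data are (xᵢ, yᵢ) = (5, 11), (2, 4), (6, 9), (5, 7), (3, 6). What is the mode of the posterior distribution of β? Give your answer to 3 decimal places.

β̂_MAP = 1.643

log p(β | y) = −Σ(yᵢ − βxᵢ)²/(2·9) − β²/(2·2) + const.
Setting the derivative to zero: Σxᵢ(yᵢ − βxᵢ)/9 − β/2 = 0, so β = Σxᵢyᵢ / (Σxᵢ² + σ²/τ²).
Σxᵢyᵢ = 5·11 + 2·4 + 6·9 + 5·7 + 3·6 = 170; Σxᵢ² = 99; σ²/τ² = 4.5.
β̂_MAP = 170 / (99 + 4.5) = 170/103.5 ≈ 1.643.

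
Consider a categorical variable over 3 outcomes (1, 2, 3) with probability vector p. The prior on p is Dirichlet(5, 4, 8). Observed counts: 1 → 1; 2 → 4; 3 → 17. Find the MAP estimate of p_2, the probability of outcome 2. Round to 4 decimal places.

The posterior is Dirichlet(αᵢ + nᵢ) = Dirichlet(6, 8, 25).
For a Dirichlet(a₁,…,a_K) with all aᵢ > 1, the mode has j-th component (aⱼ − 1)/(Σaᵢ − K).
Here Σaᵢ = 39 and K = 3, so p_2 = (8 − 1)/(39 − 3) = 7/36 ≈ 0.1944.

MAP estimate: 0.1944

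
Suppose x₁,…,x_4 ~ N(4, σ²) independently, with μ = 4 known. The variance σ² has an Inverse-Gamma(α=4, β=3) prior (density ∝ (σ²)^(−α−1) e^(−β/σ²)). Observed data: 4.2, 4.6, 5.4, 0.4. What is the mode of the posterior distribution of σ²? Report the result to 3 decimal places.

σ̂²_MAP = 1.523

Sum of squared deviations about the known mean: SS = (4.2−4)² + (4.6−4)² + (5.4−4)² + (0.4−4)² = 15.32.
The Normal likelihood contributes (σ²)^(−n/2) exp(−SS/(2σ²)), so the posterior is Inverse-Gamma(α + n/2, β + SS/2) = Inverse-Gamma(6, 10.66).
The mode of Inverse-Gamma(a, b) is b/(a+1) = 10.66/7 ≈ 1.523.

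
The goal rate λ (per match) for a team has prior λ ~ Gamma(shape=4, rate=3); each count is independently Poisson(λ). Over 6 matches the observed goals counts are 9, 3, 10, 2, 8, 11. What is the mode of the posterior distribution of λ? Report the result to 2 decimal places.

λ̂_MAP = 5.11

Σxᵢ = 9+3+10+2+8+11 = 43, with n = 6.
Posterior ∝ λ^3e^(−3λ) · λ^43e^(−6λ) = λ^46e^(−9λ), i.e. Gamma(shape=47, rate=9).
The mode of a Gamma(a, b) with a ≥ 1 (shape–rate) is (a−1)/b = 46/9 ≈ 5.11.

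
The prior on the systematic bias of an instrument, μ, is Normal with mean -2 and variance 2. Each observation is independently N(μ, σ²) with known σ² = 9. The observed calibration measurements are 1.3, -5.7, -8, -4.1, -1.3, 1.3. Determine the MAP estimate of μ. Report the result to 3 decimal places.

μ̂_MAP = -2.429

n = 6; x̄ = (1.3 + (-5.7) + (-8) + (-4.1) + (-1.3) + 1.3)/6 = -16.5/6 = -2.75.
For a Normal prior and Normal likelihood with known variance, the posterior is Normal; its mode equals its mean, the precision-weighted average.
Prior precision 1/σ₀² = 1/2 = 0.5; data precision n/σ² = 6/9 = 2/3.
μ̂ = (0.5·(-2) + (2/3)·(-2.75)) / (0.5 + 2/3) = (-17/6)/(7/6) = -17/7 ≈ -2.429.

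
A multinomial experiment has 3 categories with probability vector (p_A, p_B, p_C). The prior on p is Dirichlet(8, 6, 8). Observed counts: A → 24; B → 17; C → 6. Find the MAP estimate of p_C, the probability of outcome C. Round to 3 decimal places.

The posterior is Dirichlet(αᵢ + nᵢ) = Dirichlet(32, 23, 14).
For a Dirichlet(a₁,…,a_K) with all aᵢ > 1, the mode has j-th component (aⱼ − 1)/(Σaᵢ − K).
Here Σaᵢ = 69 and K = 3, so p_C = (14 − 1)/(69 − 3) = 13/66 ≈ 0.197.

MAP estimate of p_C = 0.197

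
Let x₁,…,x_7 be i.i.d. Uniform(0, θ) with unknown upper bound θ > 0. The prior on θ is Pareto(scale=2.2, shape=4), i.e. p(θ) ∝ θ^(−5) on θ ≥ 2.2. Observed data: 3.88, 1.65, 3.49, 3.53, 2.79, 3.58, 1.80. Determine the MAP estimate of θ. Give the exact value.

The Uniform(0, θ) likelihood is θ^(−n) for θ ≥ max(xᵢ), zero otherwise. Here max(xᵢ) = 3.88.
Posterior ∝ θ^(−5) · θ^(−7) = θ^(−12) on θ ≥ max(2.2, 3.88) = 3.88.
This density is strictly decreasing in θ, so the posterior mode lies at the lower boundary of the support.

θ̂_MAP = 3.88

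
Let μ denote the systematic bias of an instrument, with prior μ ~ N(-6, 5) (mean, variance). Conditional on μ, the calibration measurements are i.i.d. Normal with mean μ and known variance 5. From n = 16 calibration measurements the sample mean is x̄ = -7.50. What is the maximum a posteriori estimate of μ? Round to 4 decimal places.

μ̂_MAP = -7.4118

n = 16, x̄ = -7.50.
For a Normal prior and Normal likelihood with known variance, the posterior is Normal; its mode equals its mean, the precision-weighted average.
Prior precision 1/σ₀² = 1/5 = 0.2; data precision n/σ² = 16/5 = 3.2.
μ̂ = (0.2·(-6) + 3.2·(-7.5)) / (0.2 + 3.2) = (-25.2)/3.4 = -126/17 ≈ -7.4118.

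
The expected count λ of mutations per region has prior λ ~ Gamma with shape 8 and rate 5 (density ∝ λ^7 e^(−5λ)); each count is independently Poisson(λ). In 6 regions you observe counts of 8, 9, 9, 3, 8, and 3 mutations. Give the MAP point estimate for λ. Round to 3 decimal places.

Σxᵢ = 8+9+9+3+8+3 = 40, with n = 6.
Posterior ∝ λ^7e^(−5λ) · λ^40e^(−6λ) = λ^47e^(−11λ), i.e. Gamma(shape=48, rate=11).
The mode of a Gamma(a, b) with a ≥ 1 (shape–rate) is (a−1)/b = 47/11 ≈ 4.273.

λ̂_MAP = 4.273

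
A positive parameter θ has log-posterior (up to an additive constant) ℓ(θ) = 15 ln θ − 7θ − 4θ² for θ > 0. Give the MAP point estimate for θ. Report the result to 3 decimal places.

θ̂_MAP = 1.000

ℓ'(θ) = 15/θ − 7 − 8θ. Setting this to zero and multiplying by θ: 8θ² + 7θ − 15 = 0.
θ = (−7 + √(7² + 4·8·15)) / (2·8) = (−7 + √529) / 16 = (−7 + 23)/16 = 1.
ℓ''(θ) = −15/θ² − 8 < 0, confirming a maximum.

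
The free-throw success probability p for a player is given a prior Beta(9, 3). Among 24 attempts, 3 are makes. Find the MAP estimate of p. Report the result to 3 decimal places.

Prior: Beta(9, 3).
Data: 3 successes in 24 trials. The binomial likelihood contributes p^3(1−p)^21, so the posterior is Beta(9+3, 3+21) = Beta(12, 24).
For Beta(a, b) with a, b > 1 the mode is (a−1)/(a+b−2) = 11/34 ≈ 0.324.

p̂_MAP = 0.324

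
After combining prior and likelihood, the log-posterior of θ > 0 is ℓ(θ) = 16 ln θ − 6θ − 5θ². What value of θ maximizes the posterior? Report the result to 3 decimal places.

ℓ'(θ) = 16/θ − 6 − 10θ. Setting this to zero and multiplying by θ: 10θ² + 6θ − 16 = 0.
θ = (−6 + √(6² + 4·10·16)) / (2·10) = (−6 + √676) / 20 = (−6 + 26)/20 = 1.
ℓ''(θ) = −16/θ² − 10 < 0, confirming a maximum.

θ̂_MAP = 1.000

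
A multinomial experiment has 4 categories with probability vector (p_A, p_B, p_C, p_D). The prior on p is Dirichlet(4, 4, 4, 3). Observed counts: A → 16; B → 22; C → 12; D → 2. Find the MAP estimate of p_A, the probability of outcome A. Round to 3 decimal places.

The posterior is Dirichlet(αᵢ + nᵢ) = Dirichlet(20, 26, 16, 5).
For a Dirichlet(a₁,…,a_K) with all aᵢ > 1, the mode has j-th component (aⱼ − 1)/(Σaᵢ − K).
Here Σaᵢ = 67 and K = 4, so p_A = (20 − 1)/(67 − 4) = 19/63 ≈ 0.302.

MAP estimate of p_A = 0.302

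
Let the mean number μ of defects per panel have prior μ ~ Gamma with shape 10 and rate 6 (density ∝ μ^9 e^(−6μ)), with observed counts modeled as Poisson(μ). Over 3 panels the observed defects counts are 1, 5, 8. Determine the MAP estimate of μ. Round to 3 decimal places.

μ̂_MAP = 2.556

Σxᵢ = 1+5+8 = 14, with n = 3.
Posterior ∝ μ^9e^(−6μ) · μ^14e^(−3μ) = μ^23e^(−9μ), i.e. Gamma(shape=24, rate=9).
The mode of a Gamma(a, b) with a ≥ 1 (shape–rate) is (a−1)/b = 23/9 ≈ 2.556.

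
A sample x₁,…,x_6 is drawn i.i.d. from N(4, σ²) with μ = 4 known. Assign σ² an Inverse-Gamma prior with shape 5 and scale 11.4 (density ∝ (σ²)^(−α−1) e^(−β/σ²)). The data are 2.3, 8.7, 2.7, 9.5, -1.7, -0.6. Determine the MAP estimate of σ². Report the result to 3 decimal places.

Sum of squared deviations about the known mean: SS = (2.3−4)² + (8.7−4)² + (2.7−4)² + (9.5−4)² + (-1.7−4)² + (-0.6−4)² = 110.57.
The Normal likelihood contributes (σ²)^(−n/2) exp(−SS/(2σ²)), so the posterior is Inverse-Gamma(α + n/2, β + SS/2) = Inverse-Gamma(8, 66.685).
The mode of Inverse-Gamma(a, b) is b/(a+1) = 66.685/9 ≈ 7.409.

σ̂²_MAP = 7.409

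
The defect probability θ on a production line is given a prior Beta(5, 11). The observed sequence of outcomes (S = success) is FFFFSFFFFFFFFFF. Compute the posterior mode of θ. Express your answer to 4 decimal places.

θ̂_MAP = 0.1724

Prior: Beta(5, 11).
Data: 1 success in 15 trials (from the sequence). The binomial likelihood contributes θ(1−θ)^14, so the posterior is Beta(5+1, 11+14) = Beta(6, 25).
For Beta(a, b) with a, b > 1 the mode is (a−1)/(a+b−2) = 5/29 ≈ 0.1724.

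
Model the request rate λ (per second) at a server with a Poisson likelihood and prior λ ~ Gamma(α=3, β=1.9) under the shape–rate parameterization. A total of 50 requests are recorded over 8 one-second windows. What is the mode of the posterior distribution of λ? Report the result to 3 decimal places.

Σxᵢ = 50, n = 8.
Posterior ∝ λ^2e^(−1.9λ) · λ^50e^(−8λ) = λ^52e^(−9.9λ), i.e. Gamma(shape=53, rate=9.9).
The mode of a Gamma(a, b) with a ≥ 1 (shape–rate) is (a−1)/b = 52/9.9 ≈ 5.253.

λ̂_MAP = 5.253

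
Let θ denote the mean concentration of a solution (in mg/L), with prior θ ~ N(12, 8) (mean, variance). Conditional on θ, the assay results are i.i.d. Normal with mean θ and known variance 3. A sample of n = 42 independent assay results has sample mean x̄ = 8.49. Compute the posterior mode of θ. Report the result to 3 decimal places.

n = 42, x̄ = 8.49.
For a Normal prior and Normal likelihood with known variance, the posterior is Normal; its mode equals its mean, the precision-weighted average.
Prior precision 1/σ₀² = 1/8 = 0.125; data precision n/σ² = 42/3 = 14.
θ̂ = (0.125·12 + 14·8.49) / (0.125 + 14) = 120.36/14.125 = 24072/2825 ≈ 8.521.

θ̂_MAP = 8.521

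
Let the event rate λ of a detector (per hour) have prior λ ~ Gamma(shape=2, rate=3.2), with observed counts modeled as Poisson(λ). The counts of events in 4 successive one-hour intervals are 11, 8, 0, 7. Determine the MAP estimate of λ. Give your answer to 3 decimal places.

λ̂_MAP = 3.750

Σxᵢ = 11+8+0+7 = 26, with n = 4.
Posterior ∝ λe^(−3.2λ) · λ^26e^(−4λ) = λ^27e^(−7.2λ), i.e. Gamma(shape=28, rate=7.2).
The mode of a Gamma(a, b) with a ≥ 1 (shape–rate) is (a−1)/b = 27/7.2 ≈ 3.750.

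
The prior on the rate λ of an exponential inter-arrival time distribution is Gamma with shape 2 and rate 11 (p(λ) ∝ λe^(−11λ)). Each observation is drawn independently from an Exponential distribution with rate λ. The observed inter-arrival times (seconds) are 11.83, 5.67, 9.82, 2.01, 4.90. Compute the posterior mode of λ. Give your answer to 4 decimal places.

The Exponential(rate=λ) likelihood is ∝ λ^n e^(−λΣtᵢ). Here n = 5 and Σtᵢ = 11.83 + 5.67 + 9.82 + 2.01 + 4.90 = 34.23.
Posterior ∝ λe^(−11λ) · λ^5e^(−34.23λ) = λ^6e^(−45.23λ), i.e. Gamma(7, 45.23).
Mode = (a−1)/b = 6/45.23 ≈ 0.1327.

λ̂_MAP = 0.1327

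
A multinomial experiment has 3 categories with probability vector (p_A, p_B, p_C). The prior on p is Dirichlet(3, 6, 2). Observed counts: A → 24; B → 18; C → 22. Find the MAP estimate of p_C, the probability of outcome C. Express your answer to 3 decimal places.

MAP estimate of p_C = 0.319

The posterior is Dirichlet(αᵢ + nᵢ) = Dirichlet(27, 24, 24).
For a Dirichlet(a₁,…,a_K) with all aᵢ > 1, the mode has j-th component (aⱼ − 1)/(Σaᵢ − K).
Here Σaᵢ = 75 and K = 3, so p_C = (24 − 1)/(75 − 3) = 23/72 ≈ 0.319.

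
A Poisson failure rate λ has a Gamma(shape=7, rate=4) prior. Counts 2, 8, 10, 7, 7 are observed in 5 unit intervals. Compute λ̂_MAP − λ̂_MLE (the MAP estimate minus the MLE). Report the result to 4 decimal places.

Σxᵢ = 34. Posterior is Gamma(41, 9); MAP = (41−1)/9 = 40/9 ≈ 4.44444.
MLE = x̄ = 34/5 ≈ 6.80000.
Difference = 40/9 − 34/5 = -106/45 ≈ -2.3556.

MAP − MLE = -2.3556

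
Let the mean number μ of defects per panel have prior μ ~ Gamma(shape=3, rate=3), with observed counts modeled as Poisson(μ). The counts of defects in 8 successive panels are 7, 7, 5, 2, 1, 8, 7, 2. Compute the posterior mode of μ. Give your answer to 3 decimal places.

μ̂_MAP = 3.727

Σxᵢ = 7+7+5+2+1+8+7+2 = 39, with n = 8.
Posterior ∝ μ^2e^(−3μ) · μ^39e^(−8μ) = μ^41e^(−11μ), i.e. Gamma(shape=42, rate=11).
The mode of a Gamma(a, b) with a ≥ 1 (shape–rate) is (a−1)/b = 41/11 ≈ 3.727.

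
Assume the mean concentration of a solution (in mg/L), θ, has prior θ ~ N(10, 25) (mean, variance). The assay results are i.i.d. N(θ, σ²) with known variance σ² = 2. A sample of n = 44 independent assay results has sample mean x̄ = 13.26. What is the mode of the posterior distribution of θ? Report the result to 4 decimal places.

n = 44, x̄ = 13.26.
For a Normal prior and Normal likelihood with known variance, the posterior is Normal; its mode equals its mean, the precision-weighted average.
Prior precision 1/σ₀² = 1/25 = 0.04; data precision n/σ² = 44/2 = 22.
θ̂ = (0.04·10 + 22·13.26) / (0.04 + 22) = 292.12/22.04 = 7303/551 ≈ 13.2541.

θ̂_MAP = 13.2541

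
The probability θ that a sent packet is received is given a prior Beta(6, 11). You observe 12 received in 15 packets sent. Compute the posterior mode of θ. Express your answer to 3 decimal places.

θ̂_MAP = 0.567

Prior: Beta(6, 11).
Data: 12 successes in 15 trials. The binomial likelihood contributes θ^12(1−θ)^3, so the posterior is Beta(6+12, 11+3) = Beta(18, 14).
For Beta(a, b) with a, b > 1 the mode is (a−1)/(a+b−2) = 17/30 ≈ 0.567.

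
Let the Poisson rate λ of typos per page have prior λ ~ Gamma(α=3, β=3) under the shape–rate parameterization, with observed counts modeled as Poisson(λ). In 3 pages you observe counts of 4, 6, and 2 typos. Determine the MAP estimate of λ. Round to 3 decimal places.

Σxᵢ = 4+6+2 = 12, with n = 3.
Posterior ∝ λ^2e^(−3λ) · λ^12e^(−3λ) = λ^14e^(−6λ), i.e. Gamma(shape=15, rate=6).
The mode of a Gamma(a, b) with a ≥ 1 (shape–rate) is (a−1)/b = 14/6 ≈ 2.333.

λ̂_MAP = 2.333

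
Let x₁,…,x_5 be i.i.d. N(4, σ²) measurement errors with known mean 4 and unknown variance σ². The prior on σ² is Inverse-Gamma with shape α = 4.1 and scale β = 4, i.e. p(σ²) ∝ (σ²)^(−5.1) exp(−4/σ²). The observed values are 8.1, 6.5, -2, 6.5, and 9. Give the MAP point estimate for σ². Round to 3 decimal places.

σ̂²_MAP = 6.468

Sum of squared deviations about the known mean: SS = (8.1−4)² + (6.5−4)² + (-2−4)² + (6.5−4)² + (9−4)² = 90.31.
The Normal likelihood contributes (σ²)^(−n/2) exp(−SS/(2σ²)), so the posterior is Inverse-Gamma(α + n/2, β + SS/2) = Inverse-Gamma(6.6, 49.155).
The mode of Inverse-Gamma(a, b) is b/(a+1) = 49.155/7.6 ≈ 6.468.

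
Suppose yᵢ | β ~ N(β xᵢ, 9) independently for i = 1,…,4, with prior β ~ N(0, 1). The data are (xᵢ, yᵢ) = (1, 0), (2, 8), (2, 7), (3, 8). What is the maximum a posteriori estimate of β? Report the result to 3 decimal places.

β̂_MAP = 2.000

log p(β | y) = −Σ(yᵢ − βxᵢ)²/(2·9) − β²/(2·1) + const.
Setting the derivative to zero: Σxᵢ(yᵢ − βxᵢ)/9 − β/1 = 0, so β = Σxᵢyᵢ / (Σxᵢ² + σ²/τ²).
Σxᵢyᵢ = 1·0 + 2·8 + 2·7 + 3·8 = 54; Σxᵢ² = 18; σ²/τ² = 9.
β̂_MAP = 54 / (18 + 9) = 54/27 ≈ 2.000.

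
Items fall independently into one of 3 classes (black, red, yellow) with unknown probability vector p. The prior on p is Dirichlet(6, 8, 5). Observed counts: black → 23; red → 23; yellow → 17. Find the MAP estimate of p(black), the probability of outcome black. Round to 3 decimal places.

The posterior is Dirichlet(αᵢ + nᵢ) = Dirichlet(29, 31, 22).
For a Dirichlet(a₁,…,a_K) with all aᵢ > 1, the mode has j-th component (aⱼ − 1)/(Σaᵢ − K).
Here Σaᵢ = 82 and K = 3, so p(black) = (29 − 1)/(82 − 3) = 28/79 ≈ 0.354.

MAP estimate of p(black) = 0.354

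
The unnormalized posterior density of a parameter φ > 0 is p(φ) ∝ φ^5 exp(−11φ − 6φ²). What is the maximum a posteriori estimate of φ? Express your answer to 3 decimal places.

ℓ'(φ) = 5/φ − 11 − 12φ. Setting this to zero and multiplying by φ: 12φ² + 11φ − 5 = 0.
φ = (−11 + √(11² + 4·12·5)) / (2·12) = (−11 + √361) / 24 = (−11 + 19)/24 = 1/3.
ℓ''(φ) = −5/φ² − 12 < 0, confirming a maximum.

φ̂_MAP = 0.333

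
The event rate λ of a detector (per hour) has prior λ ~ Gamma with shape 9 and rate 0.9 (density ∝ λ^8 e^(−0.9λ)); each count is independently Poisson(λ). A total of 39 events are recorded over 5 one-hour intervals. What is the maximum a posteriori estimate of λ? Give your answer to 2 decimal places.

Σxᵢ = 39, n = 5.
Posterior ∝ λ^8e^(−0.9λ) · λ^39e^(−5λ) = λ^47e^(−5.9λ), i.e. Gamma(shape=48, rate=5.9).
The mode of a Gamma(a, b) with a ≥ 1 (shape–rate) is (a−1)/b = 47/5.9 ≈ 7.97.

λ̂_MAP = 7.97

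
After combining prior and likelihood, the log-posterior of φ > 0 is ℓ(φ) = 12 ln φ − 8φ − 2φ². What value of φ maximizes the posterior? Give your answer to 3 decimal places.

ℓ'(φ) = 12/φ − 8 − 4φ. Setting this to zero and multiplying by φ: 4φ² + 8φ − 12 = 0.
φ = (−8 + √(8² + 4·4·12)) / (2·4) = (−8 + √256) / 8 = (−8 + 16)/8 = 1.
ℓ''(φ) = −12/φ² − 4 < 0, confirming a maximum.

φ̂_MAP = 1.000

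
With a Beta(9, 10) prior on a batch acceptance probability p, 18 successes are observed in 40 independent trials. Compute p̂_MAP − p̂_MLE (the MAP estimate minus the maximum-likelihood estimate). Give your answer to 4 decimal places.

MAP − MLE = 0.0061

Posterior is Beta(27, 32); MAP = (27−1)/(59−2) = 26/57 ≈ 0.45614.
MLE ignores the prior: p̂_MLE = k/n = 18/40 ≈ 0.45000.
Difference = 26/57 − 18/40 = 7/1140 ≈ 0.0061.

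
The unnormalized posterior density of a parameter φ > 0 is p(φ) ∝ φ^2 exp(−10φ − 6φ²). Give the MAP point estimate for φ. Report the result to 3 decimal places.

φ̂_MAP = 0.167

ℓ'(φ) = 2/φ − 10 − 12φ. Setting this to zero and multiplying by φ: 12φ² + 10φ − 2 = 0.
φ = (−10 + √(10² + 4·12·2)) / (2·12) = (−10 + √196) / 24 = (−10 + 14)/24 = 1/6.
ℓ''(φ) = −2/φ² − 12 < 0, confirming a maximum.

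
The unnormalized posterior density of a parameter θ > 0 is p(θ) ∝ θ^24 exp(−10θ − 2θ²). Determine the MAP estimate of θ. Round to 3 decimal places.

θ̂_MAP = 1.500

ℓ'(θ) = 24/θ − 10 − 4θ. Setting this to zero and multiplying by θ: 4θ² + 10θ − 24 = 0.
θ = (−10 + √(10² + 4·4·24)) / (2·4) = (−10 + √484) / 8 = (−10 + 22)/8 = 3/2.
ℓ''(θ) = −24/θ² − 4 < 0, confirming a maximum.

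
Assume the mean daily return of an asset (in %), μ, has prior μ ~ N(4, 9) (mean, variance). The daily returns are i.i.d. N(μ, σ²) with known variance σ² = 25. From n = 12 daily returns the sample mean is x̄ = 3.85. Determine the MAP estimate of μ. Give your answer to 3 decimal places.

μ̂_MAP = 3.878

n = 12, x̄ = 3.85.
For a Normal prior and Normal likelihood with known variance, the posterior is Normal; its mode equals its mean, the precision-weighted average.
Prior precision 1/σ₀² = 1/9; data precision n/σ² = 12/25 = 0.48.
μ̂ = ((1/9)·4 + 0.48·3.85) / (1/9 + 0.48) = (2579/1125)/(133/225) = 2579/665 ≈ 3.878.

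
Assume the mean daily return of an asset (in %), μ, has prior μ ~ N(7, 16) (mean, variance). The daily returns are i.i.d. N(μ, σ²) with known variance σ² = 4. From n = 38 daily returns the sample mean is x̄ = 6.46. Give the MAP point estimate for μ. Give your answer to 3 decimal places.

n = 38, x̄ = 6.46.
For a Normal prior and Normal likelihood with known variance, the posterior is Normal; its mode equals its mean, the precision-weighted average.
Prior precision 1/σ₀² = 1/16 = 0.0625; data precision n/σ² = 38/4 = 9.5.
μ̂ = (0.0625·7 + 9.5·6.46) / (0.0625 + 9.5) = 61.8075/9.5625 = 2747/425 ≈ 6.464.

μ̂_MAP = 6.464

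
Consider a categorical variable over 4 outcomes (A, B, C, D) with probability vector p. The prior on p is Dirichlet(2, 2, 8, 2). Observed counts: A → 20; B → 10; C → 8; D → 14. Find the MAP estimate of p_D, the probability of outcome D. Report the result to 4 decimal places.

MAP estimate of p_D = 0.2419

The posterior is Dirichlet(αᵢ + nᵢ) = Dirichlet(22, 12, 16, 16).
For a Dirichlet(a₁,…,a_K) with all aᵢ > 1, the mode has j-th component (aⱼ − 1)/(Σaᵢ − K).
Here Σaᵢ = 66 and K = 4, so p_D = (16 − 1)/(66 − 4) = 15/62 ≈ 0.2419.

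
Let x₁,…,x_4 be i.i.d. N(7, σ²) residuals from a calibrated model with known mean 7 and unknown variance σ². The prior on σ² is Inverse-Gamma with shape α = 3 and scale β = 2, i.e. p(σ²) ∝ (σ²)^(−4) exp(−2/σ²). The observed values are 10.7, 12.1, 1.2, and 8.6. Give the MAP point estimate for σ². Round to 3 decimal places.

Sum of squared deviations about the known mean: SS = (10.7−7)² + (12.1−7)² + (1.2−7)² + (8.6−7)² = 75.9.
The Normal likelihood contributes (σ²)^(−n/2) exp(−SS/(2σ²)), so the posterior is Inverse-Gamma(α + n/2, β + SS/2) = Inverse-Gamma(5, 39.95).
The mode of Inverse-Gamma(a, b) is b/(a+1) = 39.95/6 ≈ 6.658.

σ̂²_MAP = 6.658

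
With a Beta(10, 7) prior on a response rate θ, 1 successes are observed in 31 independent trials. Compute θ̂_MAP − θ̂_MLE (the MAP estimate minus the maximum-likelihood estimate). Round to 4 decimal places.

MAP − MLE = 0.1851

Posterior is Beta(11, 37); MAP = (11−1)/(48−2) = 10/46 ≈ 0.21739.
MLE ignores the prior: θ̂_MLE = k/n = 1/31 ≈ 0.03226.
Difference = 10/46 − 1/31 = 132/713 ≈ 0.1851.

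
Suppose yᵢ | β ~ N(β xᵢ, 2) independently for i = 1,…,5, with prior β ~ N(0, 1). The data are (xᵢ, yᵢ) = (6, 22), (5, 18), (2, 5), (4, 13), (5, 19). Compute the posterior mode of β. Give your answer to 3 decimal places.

log p(β | y) = −Σ(yᵢ − βxᵢ)²/(2·2) − β²/(2·1) + const.
Setting the derivative to zero: Σxᵢ(yᵢ − βxᵢ)/2 − β/1 = 0, so β = Σxᵢyᵢ / (Σxᵢ² + σ²/τ²).
Σxᵢyᵢ = 6·22 + 5·18 + 2·5 + 4·13 + 5·19 = 379; Σxᵢ² = 106; σ²/τ² = 2.
β̂_MAP = 379 / (106 + 2) = 379/108 ≈ 3.509.

β̂_MAP = 3.509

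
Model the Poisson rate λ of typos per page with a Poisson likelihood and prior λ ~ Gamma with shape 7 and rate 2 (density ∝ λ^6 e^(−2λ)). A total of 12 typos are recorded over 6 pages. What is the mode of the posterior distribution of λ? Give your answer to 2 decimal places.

Σxᵢ = 12, n = 6.
Posterior ∝ λ^6e^(−2λ) · λ^12e^(−6λ) = λ^18e^(−8λ), i.e. Gamma(shape=19, rate=8).
The mode of a Gamma(a, b) with a ≥ 1 (shape–rate) is (a−1)/b = 18/8 ≈ 2.25.

λ̂_MAP = 2.25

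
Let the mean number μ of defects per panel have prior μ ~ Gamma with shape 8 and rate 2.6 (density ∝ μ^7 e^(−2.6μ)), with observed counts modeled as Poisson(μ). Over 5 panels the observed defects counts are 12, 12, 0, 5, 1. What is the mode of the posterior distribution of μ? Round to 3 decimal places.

Σxᵢ = 12+12+0+5+1 = 30, with n = 5.
Posterior ∝ μ^7e^(−2.6μ) · μ^30e^(−5μ) = μ^37e^(−7.6μ), i.e. Gamma(shape=38, rate=7.6).
The mode of a Gamma(a, b) with a ≥ 1 (shape–rate) is (a−1)/b = 37/7.6 ≈ 4.868.

μ̂_MAP = 4.868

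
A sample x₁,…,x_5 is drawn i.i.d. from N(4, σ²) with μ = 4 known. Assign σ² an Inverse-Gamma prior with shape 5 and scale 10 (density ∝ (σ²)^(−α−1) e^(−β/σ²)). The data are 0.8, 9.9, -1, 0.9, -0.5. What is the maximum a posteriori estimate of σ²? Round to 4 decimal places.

Sum of squared deviations about the known mean: SS = (0.8−4)² + (9.9−4)² + (-1−4)² + (0.9−4)² + (-0.5−4)² = 99.91.
The Normal likelihood contributes (σ²)^(−n/2) exp(−SS/(2σ²)), so the posterior is Inverse-Gamma(α + n/2, β + SS/2) = Inverse-Gamma(7.5, 59.955).
The mode of Inverse-Gamma(a, b) is b/(a+1) = 59.955/8.5 ≈ 7.0535.

σ̂²_MAP = 7.0535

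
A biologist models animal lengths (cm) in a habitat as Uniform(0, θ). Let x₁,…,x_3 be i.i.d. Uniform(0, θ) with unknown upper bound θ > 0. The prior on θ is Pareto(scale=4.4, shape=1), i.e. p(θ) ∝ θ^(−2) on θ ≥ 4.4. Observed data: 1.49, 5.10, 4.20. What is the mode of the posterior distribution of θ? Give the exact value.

θ̂_MAP = 5.10

The Uniform(0, θ) likelihood is θ^(−n) for θ ≥ max(xᵢ), zero otherwise. Here max(xᵢ) = 5.10.
Posterior ∝ θ^(−2) · θ^(−3) = θ^(−5) on θ ≥ max(4.4, 5.10) = 5.10.
This density is strictly decreasing in θ, so the posterior mode lies at the lower boundary of the support.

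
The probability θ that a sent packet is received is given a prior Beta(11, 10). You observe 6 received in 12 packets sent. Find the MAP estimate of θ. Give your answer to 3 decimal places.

Prior: Beta(11, 10).
Data: 6 successes in 12 trials. The binomial likelihood contributes θ^6(1−θ)^6, so the posterior is Beta(11+6, 10+6) = Beta(17, 16).
For Beta(a, b) with a, b > 1 the mode is (a−1)/(a+b−2) = 16/31 ≈ 0.516.

θ̂_MAP = 0.516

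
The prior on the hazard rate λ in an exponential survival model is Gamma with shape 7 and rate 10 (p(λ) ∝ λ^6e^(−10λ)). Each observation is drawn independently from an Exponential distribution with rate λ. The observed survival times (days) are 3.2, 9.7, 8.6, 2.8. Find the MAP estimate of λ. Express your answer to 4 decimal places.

The Exponential(rate=λ) likelihood is ∝ λ^n e^(−λΣtᵢ). Here n = 4 and Σtᵢ = 3.2 + 9.7 + 8.6 + 2.8 = 24.3.
Posterior ∝ λ^6e^(−10λ) · λ^4e^(−24.3λ) = λ^10e^(−34.3λ), i.e. Gamma(11, 34.3).
Mode = (a−1)/b = 10/34.3 ≈ 0.2915.

λ̂_MAP = 0.2915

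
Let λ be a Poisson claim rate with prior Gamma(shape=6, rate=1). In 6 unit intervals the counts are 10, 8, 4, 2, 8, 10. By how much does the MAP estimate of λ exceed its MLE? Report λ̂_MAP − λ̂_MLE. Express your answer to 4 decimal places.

MAP − MLE = -0.2857

Σxᵢ = 42. Posterior is Gamma(48, 7); MAP = (48−1)/7 = 47/7 ≈ 6.71429.
MLE = x̄ = 42/6 ≈ 7.00000.
Difference = 47/7 − 42/6 = -2/7 ≈ -0.2857.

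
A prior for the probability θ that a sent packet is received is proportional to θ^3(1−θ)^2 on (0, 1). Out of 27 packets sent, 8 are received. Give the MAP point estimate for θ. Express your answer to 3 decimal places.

θ̂_MAP = 0.344

The prior density ∝ θ^3(1−θ)^2 is the kernel of Beta(4, 3).
Data: 8 successes in 27 trials. The binomial likelihood contributes θ^8(1−θ)^19, so the posterior is Beta(4+8, 3+19) = Beta(12, 22).
For Beta(a, b) with a, b > 1 the mode is (a−1)/(a+b−2) = 11/32 ≈ 0.344.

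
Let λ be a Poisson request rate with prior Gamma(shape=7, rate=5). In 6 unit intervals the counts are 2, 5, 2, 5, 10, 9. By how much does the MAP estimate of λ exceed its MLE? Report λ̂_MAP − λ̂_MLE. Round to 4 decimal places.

MAP − MLE = -1.9545

Σxᵢ = 33. Posterior is Gamma(40, 11); MAP = (40−1)/11 = 39/11 ≈ 3.54545.
MLE = x̄ = 33/6 ≈ 5.50000.
Difference = 39/11 − 33/6 = -43/22 ≈ -1.9545.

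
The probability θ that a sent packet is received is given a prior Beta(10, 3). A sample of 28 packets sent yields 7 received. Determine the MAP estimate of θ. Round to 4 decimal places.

Prior: Beta(10, 3).
Data: 7 successes in 28 trials. The binomial likelihood contributes θ^7(1−θ)^21, so the posterior is Beta(10+7, 3+21) = Beta(17, 24).
For Beta(a, b) with a, b > 1 the mode is (a−1)/(a+b−2) = 16/39 ≈ 0.4103.

θ̂_MAP = 0.4103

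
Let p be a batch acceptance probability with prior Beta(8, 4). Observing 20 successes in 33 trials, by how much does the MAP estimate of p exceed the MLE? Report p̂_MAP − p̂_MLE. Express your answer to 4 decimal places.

Posterior is Beta(28, 17); MAP = (28−1)/(45−2) = 27/43 ≈ 0.62791.
MLE ignores the prior: p̂_MLE = k/n = 20/33 ≈ 0.60606.
Difference = 27/43 − 20/33 = 31/1419 ≈ 0.0218.

MAP − MLE = 0.0218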